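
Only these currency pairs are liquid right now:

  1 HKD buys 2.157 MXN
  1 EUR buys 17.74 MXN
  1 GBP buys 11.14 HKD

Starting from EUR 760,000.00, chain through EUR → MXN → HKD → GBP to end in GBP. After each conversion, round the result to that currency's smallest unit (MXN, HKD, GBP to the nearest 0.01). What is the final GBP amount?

GBP 561,089.15

EUR 760,000.00 × 17.74 = MXN 13,482,400.00
MXN 13,482,400.00 ÷ 2.157 = HKD 6,250,533.15
HKD 6,250,533.15 ÷ 11.14 = GBP 561,089.15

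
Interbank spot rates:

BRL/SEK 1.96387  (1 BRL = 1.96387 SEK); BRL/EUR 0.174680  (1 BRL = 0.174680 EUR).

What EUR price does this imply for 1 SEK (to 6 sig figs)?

SEK/EUR = 0.0889468

1 SEK ÷ 1.96387 = 0.509199 BRL
0.509199 BRL × 0.174680 = 0.0889468 EUR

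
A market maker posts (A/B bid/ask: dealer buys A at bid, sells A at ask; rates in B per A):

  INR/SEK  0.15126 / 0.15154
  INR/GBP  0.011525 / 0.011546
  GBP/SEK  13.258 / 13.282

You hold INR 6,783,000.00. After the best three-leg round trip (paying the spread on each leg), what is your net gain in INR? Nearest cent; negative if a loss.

Net profit: INR 56,328.80

Best loop INR → GBP → SEK → INR:
INR 6,783,000.00 × 0.011525 (sell INR at bid) = GBP 78,174.07
GBP 78,174.07 × 13.258 (sell GBP at bid) = SEK 1,036,431.89
SEK 1,036,431.89 ÷ 0.15154 (buy INR at ask) = INR 6,839,328.80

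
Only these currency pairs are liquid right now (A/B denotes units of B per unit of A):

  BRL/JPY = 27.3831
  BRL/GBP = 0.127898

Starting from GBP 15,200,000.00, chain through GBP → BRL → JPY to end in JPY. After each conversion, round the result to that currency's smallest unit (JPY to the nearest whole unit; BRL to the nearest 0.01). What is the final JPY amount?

JPY 3,254,336,424

GBP 15,200,000.00 ÷ 0.127898 = BRL 118,844,704.37
BRL 118,844,704.37 × 27.3831 = JPY 3,254,336,424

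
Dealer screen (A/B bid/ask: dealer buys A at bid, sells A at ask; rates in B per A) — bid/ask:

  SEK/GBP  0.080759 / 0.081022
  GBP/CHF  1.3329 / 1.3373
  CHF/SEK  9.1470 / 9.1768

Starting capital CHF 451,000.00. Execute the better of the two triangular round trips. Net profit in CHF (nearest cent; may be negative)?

Best loop CHF → GBP → SEK → CHF:
CHF 451,000.00 ÷ 1.3373 (buy GBP at ask) = GBP 337,246.69
GBP 337,246.69 ÷ 0.081022 (buy SEK at ask) = SEK 4,162,408.87
SEK 4,162,408.87 ÷ 9.1768 (buy CHF at ask) = CHF 453,579.56

Net profit: CHF 2,579.56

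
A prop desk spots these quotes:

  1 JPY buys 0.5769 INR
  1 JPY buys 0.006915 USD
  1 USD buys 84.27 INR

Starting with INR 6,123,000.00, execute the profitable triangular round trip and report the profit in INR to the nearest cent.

Profitable loop is INR → JPY → USD → INR:
INR 6,123,000.00 ÷ 0.5769 = JPY 10,613,625
JPY 10,613,625 × 0.006915 = USD 73,393.21
USD 73,393.21 × 84.27 = INR 6,184,846.12
Profit = INR 6,184,846.12 − INR 6,123,000.00

Profit: INR 61,846.12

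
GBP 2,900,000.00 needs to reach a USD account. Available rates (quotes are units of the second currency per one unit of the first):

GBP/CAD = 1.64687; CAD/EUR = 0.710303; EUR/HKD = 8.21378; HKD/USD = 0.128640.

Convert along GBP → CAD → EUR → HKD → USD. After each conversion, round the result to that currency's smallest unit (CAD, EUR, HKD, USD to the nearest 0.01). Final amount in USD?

GBP 2,900,000.00 × 1.64687 = CAD 4,775,923.00
CAD 4,775,923.00 × 0.710303 = EUR 3,392,352.43
EUR 3,392,352.43 × 8.21378 = HKD 27,864,036.54
HKD 27,864,036.54 × 0.128640 = USD 3,584,429.66

USD 3,584,429.66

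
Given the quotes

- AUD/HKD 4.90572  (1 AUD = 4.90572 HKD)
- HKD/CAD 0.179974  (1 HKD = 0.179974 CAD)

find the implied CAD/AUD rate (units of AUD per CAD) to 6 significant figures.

CAD/AUD = 1.13263

1 CAD ÷ 0.179974 = 5.55636 HKD
5.55636 HKD ÷ 4.90572 = 1.13263 AUD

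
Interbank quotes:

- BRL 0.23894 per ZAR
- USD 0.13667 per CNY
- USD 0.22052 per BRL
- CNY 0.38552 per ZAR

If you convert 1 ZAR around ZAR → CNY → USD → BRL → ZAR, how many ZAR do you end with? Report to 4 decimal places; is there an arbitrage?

1.0000 (no arbitrage)

Around ZAR → CNY → USD → BRL → ZAR: 1 × 0.38552 × 0.13667 ÷ 0.22052 ÷ 0.23894 = 0.999961
Product ≈ 1 (deviation 0.004%, within rounding noise).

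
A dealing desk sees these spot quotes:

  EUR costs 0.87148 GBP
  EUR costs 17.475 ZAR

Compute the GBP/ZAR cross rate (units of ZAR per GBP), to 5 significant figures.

GBP/ZAR = 20.052

1 GBP ÷ 0.87148 = 1.14747 EUR
1.14747 EUR × 17.475 = 20.0521 ZAR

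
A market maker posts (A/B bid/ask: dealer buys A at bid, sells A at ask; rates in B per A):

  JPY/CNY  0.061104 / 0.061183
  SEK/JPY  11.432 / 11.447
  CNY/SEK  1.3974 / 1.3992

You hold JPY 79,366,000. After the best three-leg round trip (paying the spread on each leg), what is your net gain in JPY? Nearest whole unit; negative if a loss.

Net profit: JPY 1,624,158

Best loop JPY → SEK → CNY → JPY:
JPY 79,366,000 ÷ 11.447 (buy SEK at ask) = SEK 6,933,344.98
SEK 6,933,344.98 ÷ 1.3992 (buy CNY at ask) = CNY 4,955,220.83
CNY 4,955,220.83 ÷ 0.061183 (buy JPY at ask) = JPY 80,990,158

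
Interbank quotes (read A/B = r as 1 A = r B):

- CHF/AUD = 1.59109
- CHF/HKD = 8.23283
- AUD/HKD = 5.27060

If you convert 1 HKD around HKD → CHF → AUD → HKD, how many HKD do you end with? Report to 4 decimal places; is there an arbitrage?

1.0186 (arbitrage exists)

Around HKD → CHF → AUD → HKD: 1 ÷ 8.23283 × 1.59109 × 5.27060 = 1.018605
Product > 1; profitable direction is HKD → CHF → AUD → HKD.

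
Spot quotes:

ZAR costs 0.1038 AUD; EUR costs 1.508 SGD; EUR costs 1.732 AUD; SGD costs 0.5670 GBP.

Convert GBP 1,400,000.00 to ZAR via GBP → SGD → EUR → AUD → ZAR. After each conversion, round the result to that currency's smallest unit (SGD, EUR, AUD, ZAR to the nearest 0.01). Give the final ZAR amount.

GBP 1,400,000.00 ÷ 0.5670 = SGD 2,469,135.80
SGD 2,469,135.80 ÷ 1.508 = EUR 1,637,357.96
EUR 1,637,357.96 × 1.732 = AUD 2,835,903.99
AUD 2,835,903.99 ÷ 0.1038 = ZAR 27,320,847.69

ZAR 27,320,847.69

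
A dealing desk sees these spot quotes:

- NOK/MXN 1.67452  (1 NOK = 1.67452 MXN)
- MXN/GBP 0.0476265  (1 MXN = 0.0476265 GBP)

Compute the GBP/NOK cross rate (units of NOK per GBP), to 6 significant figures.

1 GBP ÷ 0.0476265 = 20.9967 MXN
20.9967 MXN ÷ 1.67452 = 12.5389 NOK

GBP/NOK = 12.5389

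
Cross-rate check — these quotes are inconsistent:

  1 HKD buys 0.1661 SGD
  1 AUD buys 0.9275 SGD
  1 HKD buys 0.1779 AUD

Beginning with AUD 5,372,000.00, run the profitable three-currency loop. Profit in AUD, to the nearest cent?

Profit: AUD 35,739.59

Profitable loop is AUD → HKD → SGD → AUD:
AUD 5,372,000.00 ÷ 0.1779 = HKD 30,196,739.74
HKD 30,196,739.74 × 0.1661 = SGD 5,015,678.47
SGD 5,015,678.47 ÷ 0.9275 = AUD 5,407,739.59
Profit = AUD 5,407,739.59 − AUD 5,372,000.00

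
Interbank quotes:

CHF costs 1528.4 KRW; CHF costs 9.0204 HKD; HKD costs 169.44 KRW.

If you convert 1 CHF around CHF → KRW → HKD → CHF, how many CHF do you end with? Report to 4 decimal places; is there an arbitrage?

1.0000 (no arbitrage)

Around CHF → KRW → HKD → CHF: 1 × 1528.4 ÷ 169.44 ÷ 9.0204 = 0.999989
Product ≈ 1 (deviation 0.001%, within rounding noise).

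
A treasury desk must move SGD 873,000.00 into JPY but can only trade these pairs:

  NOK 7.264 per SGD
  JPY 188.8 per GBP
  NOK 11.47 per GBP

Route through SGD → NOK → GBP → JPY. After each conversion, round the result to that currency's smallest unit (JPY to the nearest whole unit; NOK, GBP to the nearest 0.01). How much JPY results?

SGD 873,000.00 × 7.264 = NOK 6,341,472.00
NOK 6,341,472.00 ÷ 11.47 = GBP 552,874.63
GBP 552,874.63 × 188.8 = JPY 104,382,730

JPY 104,382,730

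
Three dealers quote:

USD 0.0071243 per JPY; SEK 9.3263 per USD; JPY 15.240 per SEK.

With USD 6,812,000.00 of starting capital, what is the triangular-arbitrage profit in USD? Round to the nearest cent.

Profit: USD 85,809.35

Profitable loop is USD → SEK → JPY → USD:
USD 6,812,000.00 × 9.3263 = SEK 63,530,755.60
SEK 63,530,755.60 × 15.240 = JPY 968,208,715
JPY 968,208,715 × 0.0071243 = USD 6,897,809.35
Profit = USD 6,897,809.35 − USD 6,812,000.00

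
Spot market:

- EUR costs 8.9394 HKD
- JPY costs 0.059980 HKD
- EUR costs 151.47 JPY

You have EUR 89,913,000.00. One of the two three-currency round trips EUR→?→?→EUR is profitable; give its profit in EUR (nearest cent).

Profit: EUR 1,466,169.09

Profitable loop is EUR → JPY → HKD → EUR:
EUR 89,913,000.00 × 151.47 = JPY 13,619,122,110
JPY 13,619,122,110 × 0.059980 = HKD 816,874,944.16
HKD 816,874,944.16 ÷ 8.9394 = EUR 91,379,169.09
Profit = EUR 91,379,169.09 − EUR 89,913,000.00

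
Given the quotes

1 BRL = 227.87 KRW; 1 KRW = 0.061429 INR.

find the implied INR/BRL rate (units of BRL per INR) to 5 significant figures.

1 INR ÷ 0.061429 = 16.279 KRW
16.279 KRW ÷ 227.87 = 0.0714397 BRL

INR/BRL = 0.071440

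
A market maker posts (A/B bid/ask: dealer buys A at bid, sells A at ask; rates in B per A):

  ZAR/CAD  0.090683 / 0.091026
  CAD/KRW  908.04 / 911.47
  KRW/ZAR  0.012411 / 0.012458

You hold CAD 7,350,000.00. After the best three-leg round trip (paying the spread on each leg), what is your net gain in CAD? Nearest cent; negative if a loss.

Net profit: CAD 161,470.64

Best loop CAD → KRW → ZAR → CAD:
CAD 7,350,000.00 × 908.04 (sell CAD at bid) = KRW 6,674,094,000
KRW 6,674,094,000 × 0.012411 (sell KRW at bid) = ZAR 82,832,180.63
ZAR 82,832,180.63 × 0.090683 (sell ZAR at bid) = CAD 7,511,470.64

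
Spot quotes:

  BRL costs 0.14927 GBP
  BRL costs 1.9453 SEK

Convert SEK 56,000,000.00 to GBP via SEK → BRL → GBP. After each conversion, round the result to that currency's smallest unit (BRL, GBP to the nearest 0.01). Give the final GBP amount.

SEK 56,000,000.00 ÷ 1.9453 = BRL 28,787,333.57
BRL 28,787,333.57 × 0.14927 = GBP 4,297,085.28

GBP 4,297,085.28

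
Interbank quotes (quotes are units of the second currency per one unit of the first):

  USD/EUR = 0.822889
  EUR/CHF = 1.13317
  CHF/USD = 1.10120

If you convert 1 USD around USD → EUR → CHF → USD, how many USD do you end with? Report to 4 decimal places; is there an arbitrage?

1.0268 (arbitrage exists)

Around USD → EUR → CHF → USD: 1 × 0.822889 × 1.13317 × 1.10120 = 1.026839
Product > 1; profitable direction is USD → EUR → CHF → USD.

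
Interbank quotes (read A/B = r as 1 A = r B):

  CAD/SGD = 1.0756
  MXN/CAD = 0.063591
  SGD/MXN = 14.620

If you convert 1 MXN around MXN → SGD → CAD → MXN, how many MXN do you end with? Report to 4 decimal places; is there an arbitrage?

1.0000 (no arbitrage)

Around MXN → SGD → CAD → MXN: 1 ÷ 14.620 ÷ 1.0756 ÷ 0.063591 = 1.000014
Product ≈ 1 (deviation 0.001%, within rounding noise).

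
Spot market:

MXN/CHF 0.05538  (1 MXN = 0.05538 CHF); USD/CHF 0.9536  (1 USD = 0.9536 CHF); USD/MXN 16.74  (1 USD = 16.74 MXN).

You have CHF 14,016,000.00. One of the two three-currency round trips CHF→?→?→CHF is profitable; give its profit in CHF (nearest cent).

Profitable loop is CHF → MXN → USD → CHF:
CHF 14,016,000.00 ÷ 0.05538 = MXN 253,087,757.31
MXN 253,087,757.31 ÷ 16.74 = USD 15,118,742.97
USD 15,118,742.97 × 0.9536 = CHF 14,417,233.30
Profit = CHF 14,417,233.30 − CHF 14,016,000.00

Profit: CHF 401,233.30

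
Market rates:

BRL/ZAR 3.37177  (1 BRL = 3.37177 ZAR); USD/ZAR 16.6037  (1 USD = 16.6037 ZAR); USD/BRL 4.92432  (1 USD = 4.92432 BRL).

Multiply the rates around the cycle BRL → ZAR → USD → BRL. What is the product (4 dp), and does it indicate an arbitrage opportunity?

Around BRL → ZAR → USD → BRL: 1 × 3.37177 ÷ 16.6037 × 4.92432 = 0.999998
Product ≈ 1 (deviation 0.000%, within rounding noise).

1.0000 (no arbitrage)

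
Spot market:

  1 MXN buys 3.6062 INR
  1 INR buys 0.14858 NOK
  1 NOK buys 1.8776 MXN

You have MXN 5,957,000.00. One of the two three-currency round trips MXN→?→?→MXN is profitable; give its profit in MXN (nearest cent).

Profitable loop is MXN → INR → NOK → MXN:
MXN 5,957,000.00 × 3.6062 = INR 21,482,133.40
INR 21,482,133.40 × 0.14858 = NOK 3,191,815.38
NOK 3,191,815.38 × 1.8776 = MXN 5,992,952.56
Profit = MXN 5,992,952.56 − MXN 5,957,000.00

Profit: MXN 35,952.56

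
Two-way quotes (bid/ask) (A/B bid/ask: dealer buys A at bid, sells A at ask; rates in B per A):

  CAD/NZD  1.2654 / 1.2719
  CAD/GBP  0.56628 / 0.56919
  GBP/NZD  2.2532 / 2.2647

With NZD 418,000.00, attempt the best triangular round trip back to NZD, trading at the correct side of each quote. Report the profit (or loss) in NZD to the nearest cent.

Net profit: NZD 1,328.40

Best loop NZD → CAD → GBP → NZD:
NZD 418,000.00 ÷ 1.2719 (buy CAD at ask) = CAD 328,642.19
CAD 328,642.19 × 0.56628 (sell CAD at bid) = GBP 186,103.50
GBP 186,103.50 × 2.2532 (sell GBP at bid) = NZD 419,328.40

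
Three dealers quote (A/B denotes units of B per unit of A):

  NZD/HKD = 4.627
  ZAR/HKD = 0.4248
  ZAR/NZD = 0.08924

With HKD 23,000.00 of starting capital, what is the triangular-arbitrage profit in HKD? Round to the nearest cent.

Profitable loop is HKD → NZD → ZAR → HKD:
HKD 23,000.00 ÷ 4.627 = NZD 4,970.82
NZD 4,970.82 ÷ 0.08924 = ZAR 55,701.74
ZAR 55,701.74 × 0.4248 = HKD 23,662.10
Profit = HKD 23,662.10 − HKD 23,000.00

Profit: HKD 662.10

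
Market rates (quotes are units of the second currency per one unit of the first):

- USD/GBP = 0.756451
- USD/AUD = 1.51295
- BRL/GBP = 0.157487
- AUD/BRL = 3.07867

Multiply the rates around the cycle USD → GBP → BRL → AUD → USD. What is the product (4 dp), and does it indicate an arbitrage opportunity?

Around USD → GBP → BRL → AUD → USD: 1 × 0.756451 ÷ 0.157487 ÷ 3.07867 ÷ 1.51295 = 1.031213
Product > 1; profitable direction is USD → GBP → BRL → AUD → USD.

1.0312 (arbitrage exists)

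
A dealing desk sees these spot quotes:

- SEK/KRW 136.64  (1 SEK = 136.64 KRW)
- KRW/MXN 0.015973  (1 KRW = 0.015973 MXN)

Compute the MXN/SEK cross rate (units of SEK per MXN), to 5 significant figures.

MXN/SEK = 0.45818

1 MXN ÷ 0.015973 = 62.6056 KRW
62.6056 KRW ÷ 136.64 = 0.45818 SEK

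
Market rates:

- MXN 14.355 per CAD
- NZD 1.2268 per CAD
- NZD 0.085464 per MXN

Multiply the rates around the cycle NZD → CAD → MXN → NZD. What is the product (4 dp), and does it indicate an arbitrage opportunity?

Around NZD → CAD → MXN → NZD: 1 ÷ 1.2268 × 14.355 × 0.085464 = 1.000029
Product ≈ 1 (deviation 0.003%, within rounding noise).

1.0000 (no arbitrage)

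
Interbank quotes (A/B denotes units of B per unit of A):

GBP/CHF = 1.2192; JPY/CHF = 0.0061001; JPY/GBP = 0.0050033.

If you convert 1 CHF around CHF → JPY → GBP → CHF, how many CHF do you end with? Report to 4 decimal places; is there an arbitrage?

Around CHF → JPY → GBP → CHF: 1 ÷ 0.0061001 × 0.0050033 × 1.2192 = 0.999987
Product ≈ 1 (deviation 0.001%, within rounding noise).

1.0000 (no arbitrage)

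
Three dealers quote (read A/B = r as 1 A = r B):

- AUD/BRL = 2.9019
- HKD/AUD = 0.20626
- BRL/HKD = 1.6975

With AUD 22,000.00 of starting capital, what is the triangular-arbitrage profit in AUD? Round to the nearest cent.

Profitable loop is AUD → BRL → HKD → AUD:
AUD 22,000.00 × 2.9019 = BRL 63,841.80
BRL 63,841.80 × 1.6975 = HKD 108,371.46
HKD 108,371.46 × 0.20626 = AUD 22,352.70
Profit = AUD 22,352.70 − AUD 22,000.00

Profit: AUD 352.70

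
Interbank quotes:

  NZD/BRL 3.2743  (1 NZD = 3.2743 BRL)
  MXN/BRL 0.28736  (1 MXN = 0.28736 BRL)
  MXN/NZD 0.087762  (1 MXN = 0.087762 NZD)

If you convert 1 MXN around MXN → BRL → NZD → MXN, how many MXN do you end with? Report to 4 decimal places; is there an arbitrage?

1.0000 (no arbitrage)

Around MXN → BRL → NZD → MXN: 1 × 0.28736 ÷ 3.2743 ÷ 0.087762 = 1.000003
Product ≈ 1 (deviation 0.000%, within rounding noise).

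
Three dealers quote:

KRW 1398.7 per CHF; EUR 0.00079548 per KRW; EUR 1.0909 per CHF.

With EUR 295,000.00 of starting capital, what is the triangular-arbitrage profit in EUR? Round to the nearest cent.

Profitable loop is EUR → CHF → KRW → EUR:
EUR 295,000.00 ÷ 1.0909 = CHF 270,418.92
CHF 270,418.92 × 1398.7 = KRW 378,234,944
KRW 378,234,944 × 0.00079548 = EUR 300,878.33
Profit = EUR 300,878.33 − EUR 295,000.00

Profit: EUR 5,878.33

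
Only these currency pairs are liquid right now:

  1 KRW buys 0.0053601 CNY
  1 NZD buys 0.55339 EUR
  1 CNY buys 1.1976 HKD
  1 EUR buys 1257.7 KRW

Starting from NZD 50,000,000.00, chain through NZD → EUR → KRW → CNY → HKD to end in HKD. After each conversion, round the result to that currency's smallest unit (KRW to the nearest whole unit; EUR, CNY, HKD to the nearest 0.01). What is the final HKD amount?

HKD 223,389,652.07

NZD 50,000,000.00 × 0.55339 = EUR 27,669,500.00
EUR 27,669,500.00 × 1257.7 = KRW 34,799,930,150
KRW 34,799,930,150 × 0.0053601 = CNY 186,531,105.60
CNY 186,531,105.60 × 1.1976 = HKD 223,389,652.07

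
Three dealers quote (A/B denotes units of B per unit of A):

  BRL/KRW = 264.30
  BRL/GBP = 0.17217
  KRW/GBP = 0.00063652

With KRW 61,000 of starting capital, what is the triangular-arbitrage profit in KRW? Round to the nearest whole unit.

Profit: KRW 1,428

Profitable loop is KRW → BRL → GBP → KRW:
KRW 61,000 ÷ 264.30 = BRL 230.80
BRL 230.80 × 0.17217 = GBP 39.74
GBP 39.74 ÷ 0.00063652 = KRW 62,428
Profit = KRW 62,428 − KRW 61,000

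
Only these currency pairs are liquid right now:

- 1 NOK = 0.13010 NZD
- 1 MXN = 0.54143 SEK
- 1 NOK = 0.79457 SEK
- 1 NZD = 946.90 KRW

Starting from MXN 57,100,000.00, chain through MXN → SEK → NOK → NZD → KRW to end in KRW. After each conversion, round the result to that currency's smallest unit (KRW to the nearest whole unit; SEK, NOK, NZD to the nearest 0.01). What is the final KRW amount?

MXN 57,100,000.00 × 0.54143 = SEK 30,915,653.00
SEK 30,915,653.00 ÷ 0.79457 = NOK 38,908,658.77
NOK 38,908,658.77 × 0.13010 = NZD 5,062,016.51
NZD 5,062,016.51 × 946.90 = KRW 4,793,223,433

KRW 4,793,223,433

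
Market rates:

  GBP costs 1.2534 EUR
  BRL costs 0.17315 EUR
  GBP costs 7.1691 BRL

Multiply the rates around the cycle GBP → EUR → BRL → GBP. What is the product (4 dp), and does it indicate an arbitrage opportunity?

Around GBP → EUR → BRL → GBP: 1 × 1.2534 ÷ 0.17315 ÷ 7.1691 = 1.009724
Product > 1; profitable direction is GBP → EUR → BRL → GBP.

1.0097 (arbitrage exists)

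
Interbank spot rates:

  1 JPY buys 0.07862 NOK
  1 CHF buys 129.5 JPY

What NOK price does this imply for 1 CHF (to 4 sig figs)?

1 CHF × 129.5 = 129.5 JPY
129.5 JPY × 0.07862 = 10.1813 NOK

CHF/NOK = 10.18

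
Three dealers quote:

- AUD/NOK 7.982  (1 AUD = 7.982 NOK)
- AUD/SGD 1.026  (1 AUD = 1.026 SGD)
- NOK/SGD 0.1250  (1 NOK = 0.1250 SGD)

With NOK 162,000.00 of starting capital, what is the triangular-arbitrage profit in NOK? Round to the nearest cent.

Profitable loop is NOK → AUD → SGD → NOK:
NOK 162,000.00 ÷ 7.982 = AUD 20,295.67
AUD 20,295.67 × 1.026 = SGD 20,823.35
SGD 20,823.35 ÷ 0.1250 = NOK 166,586.82
Profit = NOK 166,586.82 − NOK 162,000.00

Profit: NOK 4,586.82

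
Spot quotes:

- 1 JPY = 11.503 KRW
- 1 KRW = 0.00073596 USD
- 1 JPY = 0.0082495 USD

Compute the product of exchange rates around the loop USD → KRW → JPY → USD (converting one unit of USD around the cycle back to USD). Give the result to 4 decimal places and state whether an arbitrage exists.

Around USD → KRW → JPY → USD: 1 ÷ 0.00073596 ÷ 11.503 × 0.0082495 = 0.974456
Product < 1; profitable direction is USD → JPY → KRW → USD.

0.9745 (arbitrage exists)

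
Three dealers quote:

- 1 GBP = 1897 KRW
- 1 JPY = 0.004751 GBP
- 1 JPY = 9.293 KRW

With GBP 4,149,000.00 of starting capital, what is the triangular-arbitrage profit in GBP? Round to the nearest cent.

Profit: GBP 129,061.37

Profitable loop is GBP → JPY → KRW → GBP:
GBP 4,149,000.00 ÷ 0.004751 = JPY 873,289,834
JPY 873,289,834 × 9.293 = KRW 8,115,482,425
KRW 8,115,482,425 ÷ 1897 = GBP 4,278,061.37
Profit = GBP 4,278,061.37 − GBP 4,149,000.00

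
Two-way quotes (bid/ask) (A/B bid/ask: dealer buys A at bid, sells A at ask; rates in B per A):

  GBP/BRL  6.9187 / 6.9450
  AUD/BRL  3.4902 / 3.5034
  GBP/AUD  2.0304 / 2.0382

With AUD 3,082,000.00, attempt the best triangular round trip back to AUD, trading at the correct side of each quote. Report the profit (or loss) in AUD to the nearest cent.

Net profit: AUD 62,794.73

Best loop AUD → BRL → GBP → AUD:
AUD 3,082,000.00 × 3.4902 (sell AUD at bid) = BRL 10,756,796.40
BRL 10,756,796.40 ÷ 6.9450 (buy GBP at ask) = GBP 1,548,854.77
GBP 1,548,854.77 × 2.0304 (sell GBP at bid) = AUD 3,144,794.73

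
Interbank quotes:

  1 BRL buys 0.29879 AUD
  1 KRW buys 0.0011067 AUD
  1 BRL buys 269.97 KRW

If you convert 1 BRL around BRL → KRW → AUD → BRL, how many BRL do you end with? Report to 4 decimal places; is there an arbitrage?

Around BRL → KRW → AUD → BRL: 1 × 269.97 × 0.0011067 ÷ 0.29879 = 0.999952
Product ≈ 1 (deviation 0.005%, within rounding noise).

1.0000 (no arbitrage)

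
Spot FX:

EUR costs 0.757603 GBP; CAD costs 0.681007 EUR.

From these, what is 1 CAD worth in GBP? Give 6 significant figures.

CAD/GBP = 0.515933

1 CAD × 0.681007 = 0.681007 EUR
0.681007 EUR × 0.757603 = 0.515933 GBP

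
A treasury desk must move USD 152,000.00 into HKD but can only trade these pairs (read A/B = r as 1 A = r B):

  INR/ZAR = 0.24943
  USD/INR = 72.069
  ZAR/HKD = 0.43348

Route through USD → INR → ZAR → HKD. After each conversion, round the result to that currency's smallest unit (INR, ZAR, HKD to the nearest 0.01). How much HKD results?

USD 152,000.00 × 72.069 = INR 10,954,488.00
INR 10,954,488.00 × 0.24943 = ZAR 2,732,377.94
ZAR 2,732,377.94 × 0.43348 = HKD 1,184,431.19

HKD 1,184,431.19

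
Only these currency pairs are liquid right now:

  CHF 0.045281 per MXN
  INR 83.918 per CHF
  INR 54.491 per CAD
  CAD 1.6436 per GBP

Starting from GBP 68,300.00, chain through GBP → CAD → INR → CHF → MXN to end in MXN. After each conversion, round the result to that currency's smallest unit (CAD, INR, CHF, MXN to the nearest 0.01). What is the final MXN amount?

MXN 1,609,794.62

GBP 68,300.00 × 1.6436 = CAD 112,257.88
CAD 112,257.88 × 54.491 = INR 6,117,044.14
INR 6,117,044.14 ÷ 83.918 = CHF 72,893.11
CHF 72,893.11 ÷ 0.045281 = MXN 1,609,794.62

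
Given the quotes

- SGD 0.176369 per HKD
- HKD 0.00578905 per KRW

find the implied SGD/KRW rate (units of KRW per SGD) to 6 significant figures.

SGD/KRW = 979.423

1 SGD ÷ 0.176369 = 5.66993 HKD
5.66993 HKD ÷ 0.00578905 = 979.423 KRW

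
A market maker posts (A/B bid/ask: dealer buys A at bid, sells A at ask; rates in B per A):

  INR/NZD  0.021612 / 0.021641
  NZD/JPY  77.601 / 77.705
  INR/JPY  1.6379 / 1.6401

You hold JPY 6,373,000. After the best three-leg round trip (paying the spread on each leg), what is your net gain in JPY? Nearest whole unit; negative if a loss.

Net profit: JPY 143,822

Best loop JPY → INR → NZD → JPY:
JPY 6,373,000 ÷ 1.6401 (buy INR at ask) = INR 3,885,738.67
INR 3,885,738.67 × 0.021612 (sell INR at bid) = NZD 83,978.58
NZD 83,978.58 × 77.601 (sell NZD at bid) = JPY 6,516,822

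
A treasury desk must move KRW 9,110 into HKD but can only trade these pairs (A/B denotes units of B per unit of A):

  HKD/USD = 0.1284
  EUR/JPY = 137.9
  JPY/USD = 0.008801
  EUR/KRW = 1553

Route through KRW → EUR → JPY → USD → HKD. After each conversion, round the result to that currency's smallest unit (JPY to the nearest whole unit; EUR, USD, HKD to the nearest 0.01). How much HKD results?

KRW 9,110 ÷ 1553 = EUR 5.87
EUR 5.87 × 137.9 = JPY 809
JPY 809 × 0.008801 = USD 7.12
USD 7.12 ÷ 0.1284 = HKD 55.45

HKD 55.45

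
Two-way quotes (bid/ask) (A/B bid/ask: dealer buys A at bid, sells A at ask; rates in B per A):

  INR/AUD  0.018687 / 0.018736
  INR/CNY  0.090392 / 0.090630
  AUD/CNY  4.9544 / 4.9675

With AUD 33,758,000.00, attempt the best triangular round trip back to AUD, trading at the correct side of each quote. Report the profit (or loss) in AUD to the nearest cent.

Best loop AUD → CNY → INR → AUD:
AUD 33,758,000.00 × 4.9544 (sell AUD at bid) = CNY 167,250,635.20
CNY 167,250,635.20 ÷ 0.090630 (buy INR at ask) = INR 1,845,422,434.07
INR 1,845,422,434.07 × 0.018687 (sell INR at bid) = AUD 34,485,409.03

Net profit: AUD 727,409.03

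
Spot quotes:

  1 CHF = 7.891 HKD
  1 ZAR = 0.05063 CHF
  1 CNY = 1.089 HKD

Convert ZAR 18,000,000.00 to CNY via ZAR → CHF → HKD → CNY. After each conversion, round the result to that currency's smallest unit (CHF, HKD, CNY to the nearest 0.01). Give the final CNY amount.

ZAR 18,000,000.00 × 0.05063 = CHF 911,340.00
CHF 911,340.00 × 7.891 = HKD 7,191,383.94
HKD 7,191,383.94 ÷ 1.089 = CNY 6,603,658.35

CNY 6,603,658.35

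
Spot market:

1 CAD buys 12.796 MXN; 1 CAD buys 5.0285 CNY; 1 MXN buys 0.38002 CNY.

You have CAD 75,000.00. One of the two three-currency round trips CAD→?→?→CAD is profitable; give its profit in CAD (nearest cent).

Profit: CAD 2,556.65

Profitable loop is CAD → CNY → MXN → CAD:
CAD 75,000.00 × 5.0285 = CNY 377,137.50
CNY 377,137.50 ÷ 0.38002 = MXN 992,414.87
MXN 992,414.87 ÷ 12.796 = CAD 77,556.65
Profit = CAD 77,556.65 − CAD 75,000.00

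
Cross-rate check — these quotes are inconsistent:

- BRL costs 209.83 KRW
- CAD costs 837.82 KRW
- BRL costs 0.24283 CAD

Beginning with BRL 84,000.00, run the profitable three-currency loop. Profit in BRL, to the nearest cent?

Profit: BRL 2,635.08

Profitable loop is BRL → KRW → CAD → BRL:
BRL 84,000.00 × 209.83 = KRW 17,625,720
KRW 17,625,720 ÷ 837.82 = CAD 21,037.60
CAD 21,037.60 ÷ 0.24283 = BRL 86,635.08
Profit = BRL 86,635.08 − BRL 84,000.00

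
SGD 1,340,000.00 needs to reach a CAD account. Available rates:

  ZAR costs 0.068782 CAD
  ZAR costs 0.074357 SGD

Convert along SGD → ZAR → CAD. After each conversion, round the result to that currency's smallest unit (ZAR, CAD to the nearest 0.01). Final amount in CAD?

CAD 1,239,531.99

SGD 1,340,000.00 ÷ 0.074357 = ZAR 18,021,168.15
ZAR 18,021,168.15 × 0.068782 = CAD 1,239,531.99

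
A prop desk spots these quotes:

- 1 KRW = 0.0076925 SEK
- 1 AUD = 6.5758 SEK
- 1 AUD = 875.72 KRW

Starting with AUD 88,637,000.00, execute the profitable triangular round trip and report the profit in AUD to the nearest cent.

Profit: AUD 2,165,796.93

Profitable loop is AUD → KRW → SEK → AUD:
AUD 88,637,000.00 × 875.72 = KRW 77,621,193,640
KRW 77,621,193,640 × 0.0076925 = SEK 597,101,032.08
SEK 597,101,032.08 ÷ 6.5758 = AUD 90,802,796.93
Profit = AUD 90,802,796.93 − AUD 88,637,000.00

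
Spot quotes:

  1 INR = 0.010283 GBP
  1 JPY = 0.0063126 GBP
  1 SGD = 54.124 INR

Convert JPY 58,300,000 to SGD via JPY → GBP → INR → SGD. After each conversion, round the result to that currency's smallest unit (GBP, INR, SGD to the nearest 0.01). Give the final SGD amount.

SGD 661,252.16

JPY 58,300,000 × 0.0063126 = GBP 368,024.58
GBP 368,024.58 ÷ 0.010283 = INR 35,789,611.98
INR 35,789,611.98 ÷ 54.124 = SGD 661,252.16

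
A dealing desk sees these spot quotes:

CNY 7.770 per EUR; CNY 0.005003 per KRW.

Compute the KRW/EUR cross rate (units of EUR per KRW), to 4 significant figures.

1 KRW × 0.005003 = 0.005003 CNY
0.005003 CNY ÷ 7.770 = 0.000643887 EUR

KRW/EUR = 0.0006439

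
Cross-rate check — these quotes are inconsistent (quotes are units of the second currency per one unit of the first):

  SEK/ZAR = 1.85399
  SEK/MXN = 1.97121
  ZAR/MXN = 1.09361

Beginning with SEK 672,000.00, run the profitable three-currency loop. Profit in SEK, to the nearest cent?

Profitable loop is SEK → ZAR → MXN → SEK:
SEK 672,000.00 × 1.85399 = ZAR 1,245,881.28
ZAR 1,245,881.28 × 1.09361 = MXN 1,362,508.23
MXN 1,362,508.23 ÷ 1.97121 = SEK 691,203.99
Profit = SEK 691,203.99 − SEK 672,000.00

Profit: SEK 19,203.99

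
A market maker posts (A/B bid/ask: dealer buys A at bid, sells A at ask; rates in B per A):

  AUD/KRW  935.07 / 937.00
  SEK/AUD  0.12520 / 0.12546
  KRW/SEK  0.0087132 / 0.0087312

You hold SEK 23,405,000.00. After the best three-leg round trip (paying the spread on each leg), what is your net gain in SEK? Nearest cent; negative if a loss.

Net profit: SEK 469,527.26

Best loop SEK → AUD → KRW → SEK:
SEK 23,405,000.00 × 0.12520 (sell SEK at bid) = AUD 2,930,306.00
AUD 2,930,306.00 × 935.07 (sell AUD at bid) = KRW 2,740,041,231
KRW 2,740,041,231 × 0.0087132 (sell KRW at bid) = SEK 23,874,527.26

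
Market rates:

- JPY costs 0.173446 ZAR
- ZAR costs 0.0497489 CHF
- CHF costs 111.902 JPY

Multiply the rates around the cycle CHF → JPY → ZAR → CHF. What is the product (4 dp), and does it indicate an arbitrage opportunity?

Around CHF → JPY → ZAR → CHF: 1 × 111.902 × 0.173446 × 0.0497489 = 0.965574
Product < 1; profitable direction is CHF → ZAR → JPY → CHF.

0.9656 (arbitrage exists)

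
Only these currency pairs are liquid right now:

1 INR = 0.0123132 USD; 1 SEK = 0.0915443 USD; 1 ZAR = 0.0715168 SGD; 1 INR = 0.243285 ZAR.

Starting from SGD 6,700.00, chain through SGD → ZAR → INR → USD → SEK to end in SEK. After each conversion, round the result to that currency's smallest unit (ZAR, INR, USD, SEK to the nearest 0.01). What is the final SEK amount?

SEK 51,795.36

SGD 6,700.00 ÷ 0.0715168 = ZAR 93,684.28
ZAR 93,684.28 ÷ 0.243285 = INR 385,080.38
INR 385,080.38 × 0.0123132 = USD 4,741.57
USD 4,741.57 ÷ 0.0915443 = SEK 51,795.36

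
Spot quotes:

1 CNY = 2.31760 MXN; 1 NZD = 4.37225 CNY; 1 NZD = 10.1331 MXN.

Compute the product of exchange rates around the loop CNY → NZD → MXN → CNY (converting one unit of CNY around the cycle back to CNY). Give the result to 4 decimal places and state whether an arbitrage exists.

1.0000 (no arbitrage)

Around CNY → NZD → MXN → CNY: 1 ÷ 4.37225 × 10.1331 ÷ 2.31760 = 0.999997
Product ≈ 1 (deviation 0.000%, within rounding noise).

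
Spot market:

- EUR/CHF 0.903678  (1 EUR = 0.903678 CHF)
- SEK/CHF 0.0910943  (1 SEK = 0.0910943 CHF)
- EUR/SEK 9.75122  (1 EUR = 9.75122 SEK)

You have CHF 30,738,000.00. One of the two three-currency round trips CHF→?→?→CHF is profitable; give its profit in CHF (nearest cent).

Profit: CHF 532,811.96

Profitable loop is CHF → SEK → EUR → CHF:
CHF 30,738,000.00 ÷ 0.0910943 = SEK 337,430,552.73
SEK 337,430,552.73 ÷ 9.75122 = EUR 34,603,931.89
EUR 34,603,931.89 × 0.903678 = CHF 31,270,811.96
Profit = CHF 31,270,811.96 − CHF 30,738,000.00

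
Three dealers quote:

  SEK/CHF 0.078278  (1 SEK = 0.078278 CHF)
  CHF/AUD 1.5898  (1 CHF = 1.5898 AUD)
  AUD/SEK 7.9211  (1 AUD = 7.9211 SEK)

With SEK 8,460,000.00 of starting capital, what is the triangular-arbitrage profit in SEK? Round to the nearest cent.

Profit: SEK 122,279.49

Profitable loop is SEK → AUD → CHF → SEK:
SEK 8,460,000.00 ÷ 7.9211 = AUD 1,068,033.48
AUD 1,068,033.48 ÷ 1.5898 = CHF 671,803.67
CHF 671,803.67 ÷ 0.078278 = SEK 8,582,279.49
Profit = SEK 8,582,279.49 − SEK 8,460,000.00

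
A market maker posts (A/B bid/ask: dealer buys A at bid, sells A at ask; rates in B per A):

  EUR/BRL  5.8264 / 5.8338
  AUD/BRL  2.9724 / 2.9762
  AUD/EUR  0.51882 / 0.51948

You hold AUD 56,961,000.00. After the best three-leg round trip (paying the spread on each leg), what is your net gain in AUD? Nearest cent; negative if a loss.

Net profit: AUD 892,881.15

Best loop AUD → EUR → BRL → AUD:
AUD 56,961,000.00 × 0.51882 (sell AUD at bid) = EUR 29,552,506.02
EUR 29,552,506.02 × 5.8264 (sell EUR at bid) = BRL 172,184,721.07
BRL 172,184,721.07 ÷ 2.9762 (buy AUD at ask) = AUD 57,853,881.15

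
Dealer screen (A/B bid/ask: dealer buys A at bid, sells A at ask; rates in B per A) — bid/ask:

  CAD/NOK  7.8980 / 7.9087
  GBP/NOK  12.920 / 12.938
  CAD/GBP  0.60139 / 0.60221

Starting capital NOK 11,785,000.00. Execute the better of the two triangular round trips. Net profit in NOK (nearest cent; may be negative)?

Best loop NOK → GBP → CAD → NOK:
NOK 11,785,000.00 ÷ 12.938 (buy GBP at ask) = GBP 910,882.67
GBP 910,882.67 ÷ 0.60221 (buy CAD at ask) = CAD 1,512,566.50
CAD 1,512,566.50 × 7.8980 (sell CAD at bid) = NOK 11,946,250.21

Net profit: NOK 161,250.21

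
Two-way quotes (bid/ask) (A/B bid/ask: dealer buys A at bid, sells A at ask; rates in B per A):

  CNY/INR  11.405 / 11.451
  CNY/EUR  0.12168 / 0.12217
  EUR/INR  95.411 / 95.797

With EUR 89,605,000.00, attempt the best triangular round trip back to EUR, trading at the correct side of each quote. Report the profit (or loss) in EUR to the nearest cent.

Best loop EUR → INR → CNY → EUR:
EUR 89,605,000.00 × 95.411 (sell EUR at bid) = INR 8,549,302,655.00
INR 8,549,302,655.00 ÷ 11.451 (buy CNY at ask) = CNY 746,598,782.20
CNY 746,598,782.20 × 0.12168 (sell CNY at bid) = EUR 90,846,139.82

Net profit: EUR 1,241,139.82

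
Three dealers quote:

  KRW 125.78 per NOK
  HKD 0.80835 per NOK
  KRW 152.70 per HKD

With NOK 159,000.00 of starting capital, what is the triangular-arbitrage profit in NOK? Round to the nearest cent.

Profitable loop is NOK → KRW → HKD → NOK:
NOK 159,000.00 × 125.78 = KRW 19,999,020
KRW 19,999,020 ÷ 152.70 = HKD 130,969.35
HKD 130,969.35 ÷ 0.80835 = NOK 162,020.60
Profit = NOK 162,020.60 − NOK 159,000.00

Profit: NOK 3,020.60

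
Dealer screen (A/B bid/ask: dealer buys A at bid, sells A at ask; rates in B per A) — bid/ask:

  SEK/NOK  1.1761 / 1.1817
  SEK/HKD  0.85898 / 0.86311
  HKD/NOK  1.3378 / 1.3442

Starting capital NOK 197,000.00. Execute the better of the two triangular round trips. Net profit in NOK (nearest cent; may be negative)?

Net profit: NOK 2,701.09

Best loop NOK → HKD → SEK → NOK:
NOK 197,000.00 ÷ 1.3442 (buy HKD at ask) = HKD 146,555.57
HKD 146,555.57 ÷ 0.86311 (buy SEK at ask) = SEK 169,799.41
SEK 169,799.41 × 1.1761 (sell SEK at bid) = NOK 199,701.09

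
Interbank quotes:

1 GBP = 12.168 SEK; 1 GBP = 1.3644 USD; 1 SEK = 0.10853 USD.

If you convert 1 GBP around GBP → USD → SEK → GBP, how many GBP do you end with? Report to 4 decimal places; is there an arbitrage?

Around GBP → USD → SEK → GBP: 1 × 1.3644 ÷ 0.10853 ÷ 12.168 = 1.033172
Product > 1; profitable direction is GBP → USD → SEK → GBP.

1.0332 (arbitrage exists)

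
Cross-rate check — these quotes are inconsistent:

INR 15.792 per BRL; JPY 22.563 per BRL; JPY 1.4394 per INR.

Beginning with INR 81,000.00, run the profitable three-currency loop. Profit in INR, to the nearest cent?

Profitable loop is INR → JPY → BRL → INR:
INR 81,000.00 × 1.4394 = JPY 116,591
JPY 116,591 ÷ 22.563 = BRL 5,167.37
BRL 5,167.37 × 15.792 = INR 81,603.13
Profit = INR 81,603.13 − INR 81,000.00

Profit: INR 603.13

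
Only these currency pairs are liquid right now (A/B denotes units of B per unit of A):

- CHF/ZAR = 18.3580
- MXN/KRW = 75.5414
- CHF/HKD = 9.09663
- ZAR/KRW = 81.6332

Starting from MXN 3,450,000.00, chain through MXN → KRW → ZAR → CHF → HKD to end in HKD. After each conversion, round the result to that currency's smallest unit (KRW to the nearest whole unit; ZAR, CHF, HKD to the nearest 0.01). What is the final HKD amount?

MXN 3,450,000.00 × 75.5414 = KRW 260,617,830
KRW 260,617,830 ÷ 81.6332 = ZAR 3,192,547.03
ZAR 3,192,547.03 ÷ 18.3580 = CHF 173,904.95
CHF 173,904.95 × 9.09663 = HKD 1,581,948.99

HKD 1,581,948.99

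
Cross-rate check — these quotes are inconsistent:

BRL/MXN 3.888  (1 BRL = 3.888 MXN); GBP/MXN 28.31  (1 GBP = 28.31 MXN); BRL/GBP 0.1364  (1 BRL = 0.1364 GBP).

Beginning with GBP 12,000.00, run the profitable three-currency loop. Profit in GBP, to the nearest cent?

Profitable loop is GBP → BRL → MXN → GBP:
GBP 12,000.00 ÷ 0.1364 = BRL 87,976.54
BRL 87,976.54 × 3.888 = MXN 342,052.79
MXN 342,052.79 ÷ 28.31 = GBP 12,082.40
Profit = GBP 12,082.40 − GBP 12,000.00

Profit: GBP 82.40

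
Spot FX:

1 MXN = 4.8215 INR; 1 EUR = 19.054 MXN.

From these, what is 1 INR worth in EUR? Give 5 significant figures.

INR/EUR = 0.010885

1 INR ÷ 4.8215 = 0.207404 MXN
0.207404 MXN ÷ 19.054 = 0.0108851 EUR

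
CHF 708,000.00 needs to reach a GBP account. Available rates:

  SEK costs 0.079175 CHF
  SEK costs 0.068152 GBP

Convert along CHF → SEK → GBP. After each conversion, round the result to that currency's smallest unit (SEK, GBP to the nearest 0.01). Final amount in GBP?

CHF 708,000.00 ÷ 0.079175 = SEK 8,942,216.61
SEK 8,942,216.61 × 0.068152 = GBP 609,429.95

GBP 609,429.95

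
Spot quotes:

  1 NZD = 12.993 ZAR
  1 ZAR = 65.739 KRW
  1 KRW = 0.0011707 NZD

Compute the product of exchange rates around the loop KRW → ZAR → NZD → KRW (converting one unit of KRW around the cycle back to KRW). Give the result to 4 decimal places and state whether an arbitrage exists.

1.0001 (no arbitrage)

Around KRW → ZAR → NZD → KRW: 1 ÷ 65.739 ÷ 12.993 ÷ 0.0011707 = 1.000050
Product ≈ 1 (deviation 0.005%, within rounding noise).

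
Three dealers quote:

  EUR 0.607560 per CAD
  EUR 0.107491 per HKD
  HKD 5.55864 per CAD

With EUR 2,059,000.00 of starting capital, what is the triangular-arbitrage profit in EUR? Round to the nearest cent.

Profit: EUR 34,653.79

Profitable loop is EUR → HKD → CAD → EUR:
EUR 2,059,000.00 ÷ 0.107491 = HKD 19,155,092.05
HKD 19,155,092.05 ÷ 5.55864 = CAD 3,446,003.35
CAD 3,446,003.35 × 0.607560 = EUR 2,093,653.79
Profit = EUR 2,093,653.79 − EUR 2,059,000.00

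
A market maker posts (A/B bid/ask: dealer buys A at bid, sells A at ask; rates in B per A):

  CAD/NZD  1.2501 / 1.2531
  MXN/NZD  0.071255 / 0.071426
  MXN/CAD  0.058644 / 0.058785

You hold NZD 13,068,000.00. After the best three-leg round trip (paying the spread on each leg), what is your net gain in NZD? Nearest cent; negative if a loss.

Best loop NZD → MXN → CAD → NZD:
NZD 13,068,000.00 ÷ 0.071426 (buy MXN at ask) = MXN 182,958,586.51
MXN 182,958,586.51 × 0.058644 (sell MXN at bid) = CAD 10,729,423.35
CAD 10,729,423.35 × 1.2501 (sell CAD at bid) = NZD 13,412,852.13

Net profit: NZD 344,852.13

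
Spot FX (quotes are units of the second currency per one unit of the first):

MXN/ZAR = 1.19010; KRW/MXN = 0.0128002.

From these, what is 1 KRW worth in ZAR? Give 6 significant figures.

KRW/ZAR = 0.0152335

1 KRW × 0.0128002 = 0.0128002 MXN
0.0128002 MXN × 1.19010 = 0.0152335 ZAR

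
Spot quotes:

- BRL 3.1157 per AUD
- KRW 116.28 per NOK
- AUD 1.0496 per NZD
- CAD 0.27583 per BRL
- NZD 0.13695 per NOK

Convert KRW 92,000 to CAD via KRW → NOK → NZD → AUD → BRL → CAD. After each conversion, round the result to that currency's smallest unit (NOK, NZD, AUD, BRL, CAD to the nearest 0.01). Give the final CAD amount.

CAD 97.73

KRW 92,000 ÷ 116.28 = NOK 791.19
NOK 791.19 × 0.13695 = NZD 108.35
NZD 108.35 × 1.0496 = AUD 113.72
AUD 113.72 × 3.1157 = BRL 354.32
BRL 354.32 × 0.27583 = CAD 97.73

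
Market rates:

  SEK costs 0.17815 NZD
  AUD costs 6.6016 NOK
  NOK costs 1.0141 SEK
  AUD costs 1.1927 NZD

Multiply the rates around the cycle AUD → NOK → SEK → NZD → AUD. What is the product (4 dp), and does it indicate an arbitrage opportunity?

1.0000 (no arbitrage)

Around AUD → NOK → SEK → NZD → AUD: 1 × 6.6016 × 1.0141 × 0.17815 ÷ 1.1927 = 0.999965
Product ≈ 1 (deviation 0.004%, within rounding noise).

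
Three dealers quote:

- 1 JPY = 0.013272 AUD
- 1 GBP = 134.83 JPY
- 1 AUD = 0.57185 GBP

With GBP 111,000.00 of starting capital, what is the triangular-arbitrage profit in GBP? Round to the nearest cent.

Profit: GBP 2,586.84

Profitable loop is GBP → JPY → AUD → GBP:
GBP 111,000.00 × 134.83 = JPY 14,966,130
JPY 14,966,130 × 0.013272 = AUD 198,630.48
AUD 198,630.48 × 0.57185 = GBP 113,586.84
Profit = GBP 113,586.84 − GBP 111,000.00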